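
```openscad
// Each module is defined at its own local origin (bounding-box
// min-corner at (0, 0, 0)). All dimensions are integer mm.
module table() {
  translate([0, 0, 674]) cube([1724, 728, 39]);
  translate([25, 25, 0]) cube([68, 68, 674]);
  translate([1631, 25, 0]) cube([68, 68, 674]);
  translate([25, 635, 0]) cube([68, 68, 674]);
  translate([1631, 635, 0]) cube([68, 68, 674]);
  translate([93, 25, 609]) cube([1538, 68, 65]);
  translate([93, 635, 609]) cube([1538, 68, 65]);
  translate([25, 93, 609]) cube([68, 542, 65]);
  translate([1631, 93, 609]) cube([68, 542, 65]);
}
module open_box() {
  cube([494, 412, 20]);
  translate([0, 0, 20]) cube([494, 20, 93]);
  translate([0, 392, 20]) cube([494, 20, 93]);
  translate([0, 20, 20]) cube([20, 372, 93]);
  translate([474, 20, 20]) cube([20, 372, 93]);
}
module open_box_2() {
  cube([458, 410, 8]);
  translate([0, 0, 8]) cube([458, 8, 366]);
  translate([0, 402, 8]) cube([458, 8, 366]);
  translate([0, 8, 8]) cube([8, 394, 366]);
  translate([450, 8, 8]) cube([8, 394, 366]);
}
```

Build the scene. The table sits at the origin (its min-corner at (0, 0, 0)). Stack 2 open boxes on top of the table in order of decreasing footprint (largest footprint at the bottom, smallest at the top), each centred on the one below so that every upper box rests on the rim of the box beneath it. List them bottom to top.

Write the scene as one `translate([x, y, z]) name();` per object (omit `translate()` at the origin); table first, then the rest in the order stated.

table();
translate([615, 158, 713]) open_box();
translate([633, 159, 826]) open_box_2();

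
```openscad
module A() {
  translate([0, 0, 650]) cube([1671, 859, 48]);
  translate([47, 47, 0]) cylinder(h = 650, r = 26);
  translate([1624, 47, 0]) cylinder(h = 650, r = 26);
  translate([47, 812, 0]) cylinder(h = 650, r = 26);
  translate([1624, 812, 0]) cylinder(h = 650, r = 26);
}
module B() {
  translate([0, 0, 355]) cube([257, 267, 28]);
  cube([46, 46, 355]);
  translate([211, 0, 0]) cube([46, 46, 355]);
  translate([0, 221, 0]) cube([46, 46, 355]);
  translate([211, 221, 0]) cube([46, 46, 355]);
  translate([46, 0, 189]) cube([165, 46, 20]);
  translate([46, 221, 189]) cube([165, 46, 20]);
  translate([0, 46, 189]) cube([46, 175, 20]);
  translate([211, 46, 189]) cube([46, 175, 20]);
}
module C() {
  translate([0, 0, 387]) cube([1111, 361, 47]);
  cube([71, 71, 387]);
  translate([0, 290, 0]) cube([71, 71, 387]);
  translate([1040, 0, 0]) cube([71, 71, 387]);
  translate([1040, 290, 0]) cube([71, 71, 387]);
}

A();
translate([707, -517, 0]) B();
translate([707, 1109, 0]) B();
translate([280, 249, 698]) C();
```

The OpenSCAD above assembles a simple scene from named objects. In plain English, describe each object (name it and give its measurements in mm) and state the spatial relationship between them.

A is a table: top 1671 mm (x) × 859 mm (y), 48 mm thick, upper face at z = 698 mm, on four round legs of 52 mm diameter, each leg's bounding box inset 21 mm from the nearest pair of top edges, running from z = 0 to the bottom of the top.

B is a simple wooden stool: a rectangular seat 257 mm (x) by 267 mm (y), 28 mm thick, top face at z = 383 mm, on four square legs, each 46×46 mm in cross-section. The legs rest on z = 0, each flush with a corner of the seat. Four stretchers, 46 mm wide and 20 mm tall, connect adjacent legs with their undersides at z = 189 mm, each running between the inner faces of the legs it joins and aligned with the legs' outer faces on the other axis.

C is a bench: a 1111×361 mm seat slab, 47 mm thick, top at z = 434 mm, on four 71×71 mm square legs flush with the seat corners and standing on z = 0.

Two stools sit around the table at the −y, +y sides. The bench is on top of the table, centred.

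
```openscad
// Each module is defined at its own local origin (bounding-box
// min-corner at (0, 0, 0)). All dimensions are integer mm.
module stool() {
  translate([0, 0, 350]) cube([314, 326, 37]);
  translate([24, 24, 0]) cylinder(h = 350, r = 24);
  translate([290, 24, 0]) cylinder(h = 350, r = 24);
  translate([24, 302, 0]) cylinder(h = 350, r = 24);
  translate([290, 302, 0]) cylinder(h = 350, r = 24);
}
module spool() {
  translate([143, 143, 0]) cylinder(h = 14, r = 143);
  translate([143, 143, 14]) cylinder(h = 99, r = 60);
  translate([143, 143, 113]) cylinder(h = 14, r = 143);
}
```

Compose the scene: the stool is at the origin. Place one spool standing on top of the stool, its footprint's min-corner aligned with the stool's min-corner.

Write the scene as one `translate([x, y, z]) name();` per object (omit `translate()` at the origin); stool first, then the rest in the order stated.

stool();
translate([0, 0, 387]) spool();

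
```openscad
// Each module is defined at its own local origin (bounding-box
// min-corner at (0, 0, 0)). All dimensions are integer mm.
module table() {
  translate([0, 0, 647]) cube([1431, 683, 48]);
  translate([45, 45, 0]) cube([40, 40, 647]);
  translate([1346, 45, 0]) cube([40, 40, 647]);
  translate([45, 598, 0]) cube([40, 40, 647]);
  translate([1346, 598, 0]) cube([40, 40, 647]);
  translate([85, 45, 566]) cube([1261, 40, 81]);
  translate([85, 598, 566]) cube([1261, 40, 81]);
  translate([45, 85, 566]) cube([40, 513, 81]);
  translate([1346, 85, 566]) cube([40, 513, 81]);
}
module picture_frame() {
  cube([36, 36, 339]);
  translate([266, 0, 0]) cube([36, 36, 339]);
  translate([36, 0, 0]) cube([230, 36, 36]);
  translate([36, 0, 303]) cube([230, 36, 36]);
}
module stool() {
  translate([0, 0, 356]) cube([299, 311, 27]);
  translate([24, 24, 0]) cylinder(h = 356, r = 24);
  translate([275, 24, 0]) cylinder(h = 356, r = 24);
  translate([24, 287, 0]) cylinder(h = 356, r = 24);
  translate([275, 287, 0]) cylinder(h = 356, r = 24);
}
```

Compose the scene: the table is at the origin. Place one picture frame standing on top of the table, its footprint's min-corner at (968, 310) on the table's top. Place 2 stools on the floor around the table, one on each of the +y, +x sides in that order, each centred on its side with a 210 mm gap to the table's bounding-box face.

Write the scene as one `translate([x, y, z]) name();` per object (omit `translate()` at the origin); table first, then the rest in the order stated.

table();
translate([968, 310, 695]) picture_frame();
translate([566, 893, 0]) stool();
translate([1641, 186, 0]) stool();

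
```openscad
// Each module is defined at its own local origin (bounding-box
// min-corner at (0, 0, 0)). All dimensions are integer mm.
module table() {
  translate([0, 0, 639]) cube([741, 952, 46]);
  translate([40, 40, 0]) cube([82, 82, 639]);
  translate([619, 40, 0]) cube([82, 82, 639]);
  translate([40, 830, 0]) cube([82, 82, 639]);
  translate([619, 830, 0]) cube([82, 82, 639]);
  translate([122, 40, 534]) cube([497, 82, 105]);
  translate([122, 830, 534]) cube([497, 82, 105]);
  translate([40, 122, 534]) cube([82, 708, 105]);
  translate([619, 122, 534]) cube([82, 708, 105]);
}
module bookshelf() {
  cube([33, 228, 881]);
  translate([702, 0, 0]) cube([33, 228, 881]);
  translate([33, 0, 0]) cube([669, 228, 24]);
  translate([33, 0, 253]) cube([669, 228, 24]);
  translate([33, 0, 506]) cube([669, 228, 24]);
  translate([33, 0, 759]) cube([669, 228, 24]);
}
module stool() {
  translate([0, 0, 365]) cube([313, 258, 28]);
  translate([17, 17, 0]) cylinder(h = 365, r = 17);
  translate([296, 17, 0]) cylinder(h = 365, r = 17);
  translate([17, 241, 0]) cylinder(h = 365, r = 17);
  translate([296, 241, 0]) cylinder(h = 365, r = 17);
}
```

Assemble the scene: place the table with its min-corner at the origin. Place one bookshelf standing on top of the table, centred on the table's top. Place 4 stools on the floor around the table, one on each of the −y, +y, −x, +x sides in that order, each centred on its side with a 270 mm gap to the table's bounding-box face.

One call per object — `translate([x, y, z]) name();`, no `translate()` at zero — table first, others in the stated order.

table();
translate([3, 362, 685]) bookshelf();
translate([214, -528, 0]) stool();
translate([214, 1222, 0]) stool();
translate([-583, 347, 0]) stool();
translate([1011, 347, 0]) stool();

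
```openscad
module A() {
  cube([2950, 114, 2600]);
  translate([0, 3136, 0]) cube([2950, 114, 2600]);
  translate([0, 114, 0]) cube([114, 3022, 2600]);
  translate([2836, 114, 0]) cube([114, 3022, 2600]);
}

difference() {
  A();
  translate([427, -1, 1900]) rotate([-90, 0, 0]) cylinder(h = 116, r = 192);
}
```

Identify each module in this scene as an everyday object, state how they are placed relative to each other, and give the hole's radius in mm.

The subtracted cylinder has r = 192 mm.

A is a house frame. The house frame has a circular hole through its front wall. The hole's radius is 192 mm.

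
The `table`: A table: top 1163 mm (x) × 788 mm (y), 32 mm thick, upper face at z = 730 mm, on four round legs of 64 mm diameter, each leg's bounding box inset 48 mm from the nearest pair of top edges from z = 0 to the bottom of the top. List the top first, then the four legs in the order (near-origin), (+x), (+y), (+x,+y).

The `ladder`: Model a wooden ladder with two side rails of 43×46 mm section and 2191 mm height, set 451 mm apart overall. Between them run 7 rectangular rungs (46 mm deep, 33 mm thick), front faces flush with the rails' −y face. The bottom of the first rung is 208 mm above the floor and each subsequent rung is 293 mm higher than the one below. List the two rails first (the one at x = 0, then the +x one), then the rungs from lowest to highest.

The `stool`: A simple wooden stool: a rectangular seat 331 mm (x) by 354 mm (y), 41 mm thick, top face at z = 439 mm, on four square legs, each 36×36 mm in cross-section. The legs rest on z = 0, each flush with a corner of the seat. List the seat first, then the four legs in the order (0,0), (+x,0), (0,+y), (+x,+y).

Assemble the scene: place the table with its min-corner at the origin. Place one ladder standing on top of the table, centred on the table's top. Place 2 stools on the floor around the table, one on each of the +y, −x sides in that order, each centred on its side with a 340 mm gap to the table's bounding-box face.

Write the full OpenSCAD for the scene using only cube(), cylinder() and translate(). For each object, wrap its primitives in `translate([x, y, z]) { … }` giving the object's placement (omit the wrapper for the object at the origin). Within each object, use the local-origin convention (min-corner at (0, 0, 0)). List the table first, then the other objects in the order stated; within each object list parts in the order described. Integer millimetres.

translate([0, 0, 698]) cube([1163, 788, 32]);
translate([80, 80, 0]) cylinder(h = 698, r = 32);
translate([1083, 80, 0]) cylinder(h = 698, r = 32);
translate([80, 708, 0]) cylinder(h = 698, r = 32);
translate([1083, 708, 0]) cylinder(h = 698, r = 32);
translate([356, 371, 730]) {
  cube([43, 46, 2191]);
  translate([408, 0, 0]) cube([43, 46, 2191]);
  translate([43, 0, 208]) cube([365, 46, 33]);
  translate([43, 0, 501]) cube([365, 46, 33]);
  translate([43, 0, 794]) cube([365, 46, 33]);
  translate([43, 0, 1087]) cube([365, 46, 33]);
  translate([43, 0, 1380]) cube([365, 46, 33]);
  translate([43, 0, 1673]) cube([365, 46, 33]);
  translate([43, 0, 1966]) cube([365, 46, 33]);
}
translate([416, 1128, 0]) {
  translate([0, 0, 398]) cube([331, 354, 41]);
  cube([36, 36, 398]);
  translate([295, 0, 0]) cube([36, 36, 398]);
  translate([0, 318, 0]) cube([36, 36, 398]);
  translate([295, 318, 0]) cube([36, 36, 398]);
}
translate([-671, 217, 0]) {
  translate([0, 0, 398]) cube([331, 354, 41]);
  cube([36, 36, 398]);
  translate([295, 0, 0]) cube([36, 36, 398]);
  translate([0, 318, 0]) cube([36, 36, 398]);
  translate([295, 318, 0]) cube([36, 36, 398]);
}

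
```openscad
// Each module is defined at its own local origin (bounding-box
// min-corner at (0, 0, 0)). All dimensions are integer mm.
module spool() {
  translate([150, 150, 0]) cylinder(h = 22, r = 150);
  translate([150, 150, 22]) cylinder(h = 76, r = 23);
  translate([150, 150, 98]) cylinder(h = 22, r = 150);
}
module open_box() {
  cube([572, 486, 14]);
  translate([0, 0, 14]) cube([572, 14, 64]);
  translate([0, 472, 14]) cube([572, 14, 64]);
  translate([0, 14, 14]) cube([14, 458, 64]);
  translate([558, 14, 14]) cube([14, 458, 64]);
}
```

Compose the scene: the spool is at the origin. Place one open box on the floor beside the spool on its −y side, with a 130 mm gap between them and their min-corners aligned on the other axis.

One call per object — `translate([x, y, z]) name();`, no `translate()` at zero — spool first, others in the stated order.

spool();
translate([0, -616, 0]) open_box();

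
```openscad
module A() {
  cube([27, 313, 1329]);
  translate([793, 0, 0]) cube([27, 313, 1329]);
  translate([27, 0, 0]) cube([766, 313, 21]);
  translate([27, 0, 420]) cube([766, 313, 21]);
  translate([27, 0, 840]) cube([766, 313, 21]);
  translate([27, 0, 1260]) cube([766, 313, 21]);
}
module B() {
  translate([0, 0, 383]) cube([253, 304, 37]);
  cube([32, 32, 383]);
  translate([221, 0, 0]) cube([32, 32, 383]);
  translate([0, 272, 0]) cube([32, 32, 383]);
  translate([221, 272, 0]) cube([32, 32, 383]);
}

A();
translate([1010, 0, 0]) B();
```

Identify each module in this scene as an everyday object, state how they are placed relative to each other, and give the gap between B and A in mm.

The stool's nearest face is 190 mm from the bookshelf's +x face.

A is a bookshelf. B is a stool. The stool is on the floor beside the bookshelf on its +x side. The gap between the stool and the bookshelf is 190 mm.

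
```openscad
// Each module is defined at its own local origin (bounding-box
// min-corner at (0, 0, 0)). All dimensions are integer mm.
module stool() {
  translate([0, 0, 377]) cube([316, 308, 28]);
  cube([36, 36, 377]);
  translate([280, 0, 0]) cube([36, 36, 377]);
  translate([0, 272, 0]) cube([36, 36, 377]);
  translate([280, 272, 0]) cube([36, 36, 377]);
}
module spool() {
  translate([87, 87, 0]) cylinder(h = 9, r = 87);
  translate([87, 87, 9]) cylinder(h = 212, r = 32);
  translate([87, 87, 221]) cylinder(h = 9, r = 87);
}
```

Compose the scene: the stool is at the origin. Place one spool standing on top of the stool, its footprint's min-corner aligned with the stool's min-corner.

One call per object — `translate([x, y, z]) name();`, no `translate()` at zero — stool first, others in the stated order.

stool();
translate([0, 0, 405]) spool();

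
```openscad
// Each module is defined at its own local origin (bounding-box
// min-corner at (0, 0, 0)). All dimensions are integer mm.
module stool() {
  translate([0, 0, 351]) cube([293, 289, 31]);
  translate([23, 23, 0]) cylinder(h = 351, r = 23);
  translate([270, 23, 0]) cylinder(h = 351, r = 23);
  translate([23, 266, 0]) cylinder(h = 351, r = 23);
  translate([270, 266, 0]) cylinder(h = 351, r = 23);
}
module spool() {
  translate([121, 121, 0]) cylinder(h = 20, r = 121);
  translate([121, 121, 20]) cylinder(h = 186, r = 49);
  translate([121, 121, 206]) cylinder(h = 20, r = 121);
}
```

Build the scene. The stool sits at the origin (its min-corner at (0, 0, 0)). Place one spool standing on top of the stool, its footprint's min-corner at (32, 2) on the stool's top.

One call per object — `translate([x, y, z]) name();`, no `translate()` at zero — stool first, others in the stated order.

stool();
translate([32, 2, 382]) spool();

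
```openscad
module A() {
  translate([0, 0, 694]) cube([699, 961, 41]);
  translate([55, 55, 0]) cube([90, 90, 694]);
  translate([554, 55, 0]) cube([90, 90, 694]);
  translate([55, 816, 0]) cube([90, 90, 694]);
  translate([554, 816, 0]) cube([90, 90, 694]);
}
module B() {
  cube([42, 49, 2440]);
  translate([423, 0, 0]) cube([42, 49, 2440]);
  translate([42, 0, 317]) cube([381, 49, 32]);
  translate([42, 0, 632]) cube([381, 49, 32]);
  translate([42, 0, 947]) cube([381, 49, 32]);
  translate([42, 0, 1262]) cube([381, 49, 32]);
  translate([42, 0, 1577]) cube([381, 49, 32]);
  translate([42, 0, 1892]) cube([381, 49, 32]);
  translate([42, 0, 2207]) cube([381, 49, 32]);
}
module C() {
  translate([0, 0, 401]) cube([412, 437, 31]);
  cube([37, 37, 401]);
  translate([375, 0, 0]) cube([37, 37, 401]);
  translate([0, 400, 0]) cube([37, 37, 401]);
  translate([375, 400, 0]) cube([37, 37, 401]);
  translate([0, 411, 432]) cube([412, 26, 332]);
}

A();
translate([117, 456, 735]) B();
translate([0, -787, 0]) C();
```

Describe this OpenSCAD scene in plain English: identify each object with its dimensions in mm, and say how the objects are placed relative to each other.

A is a rectangular dining table. The top is 699×961×41 mm with its upper surface at z = 735 mm. It stands on four 90×90 mm square legs, each inset 55 mm from the nearest pair of top edges, running from the floor to the underside of the top.

B is a straight ladder. Two 42×49 mm vertical rails, 2440 mm tall, stand 465 mm apart (outside-to-outside) with their front faces coplanar on the −y side. 7 rungs, each 49 mm deep and 32 mm tall, span between the inner faces of the rails, front faces flush with the rails. The lowest rung's underside is at z = 317 mm and rungs are spaced 315 mm apart (underside to underside).

C is a chair. The seat is a 412×437×31 mm slab with its top at z = 432 mm, on four 37×37 mm corner legs (flush with the seat edges, standing on z = 0). A flat backrest 26 mm thick, 332 mm tall, spans the full seat width and rises from the seat top along its +y edge, rear face flush with the rear of the seat.

The ladder is on top of the table, centred. The chair is on the floor beside the table on its −y side.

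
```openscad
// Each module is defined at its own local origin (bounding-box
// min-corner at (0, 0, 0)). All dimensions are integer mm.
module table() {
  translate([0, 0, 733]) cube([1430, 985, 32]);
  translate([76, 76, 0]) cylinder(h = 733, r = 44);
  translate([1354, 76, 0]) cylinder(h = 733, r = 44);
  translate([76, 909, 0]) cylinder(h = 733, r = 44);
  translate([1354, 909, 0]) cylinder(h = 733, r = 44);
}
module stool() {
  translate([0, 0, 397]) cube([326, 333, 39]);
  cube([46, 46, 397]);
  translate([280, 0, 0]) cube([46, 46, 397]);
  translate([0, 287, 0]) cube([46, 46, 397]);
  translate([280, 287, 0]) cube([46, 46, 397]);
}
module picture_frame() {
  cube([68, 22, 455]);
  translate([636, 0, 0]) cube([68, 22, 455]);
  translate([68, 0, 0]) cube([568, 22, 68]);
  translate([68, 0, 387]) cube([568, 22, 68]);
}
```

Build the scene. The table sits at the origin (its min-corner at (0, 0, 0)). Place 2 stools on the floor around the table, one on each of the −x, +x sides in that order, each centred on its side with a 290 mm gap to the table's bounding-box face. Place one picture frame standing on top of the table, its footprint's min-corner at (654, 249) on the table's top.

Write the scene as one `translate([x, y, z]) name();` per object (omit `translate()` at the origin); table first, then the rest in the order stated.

table();
translate([-616, 326, 0]) stool();
translate([1720, 326, 0]) stool();
translate([654, 249, 765]) picture_frame();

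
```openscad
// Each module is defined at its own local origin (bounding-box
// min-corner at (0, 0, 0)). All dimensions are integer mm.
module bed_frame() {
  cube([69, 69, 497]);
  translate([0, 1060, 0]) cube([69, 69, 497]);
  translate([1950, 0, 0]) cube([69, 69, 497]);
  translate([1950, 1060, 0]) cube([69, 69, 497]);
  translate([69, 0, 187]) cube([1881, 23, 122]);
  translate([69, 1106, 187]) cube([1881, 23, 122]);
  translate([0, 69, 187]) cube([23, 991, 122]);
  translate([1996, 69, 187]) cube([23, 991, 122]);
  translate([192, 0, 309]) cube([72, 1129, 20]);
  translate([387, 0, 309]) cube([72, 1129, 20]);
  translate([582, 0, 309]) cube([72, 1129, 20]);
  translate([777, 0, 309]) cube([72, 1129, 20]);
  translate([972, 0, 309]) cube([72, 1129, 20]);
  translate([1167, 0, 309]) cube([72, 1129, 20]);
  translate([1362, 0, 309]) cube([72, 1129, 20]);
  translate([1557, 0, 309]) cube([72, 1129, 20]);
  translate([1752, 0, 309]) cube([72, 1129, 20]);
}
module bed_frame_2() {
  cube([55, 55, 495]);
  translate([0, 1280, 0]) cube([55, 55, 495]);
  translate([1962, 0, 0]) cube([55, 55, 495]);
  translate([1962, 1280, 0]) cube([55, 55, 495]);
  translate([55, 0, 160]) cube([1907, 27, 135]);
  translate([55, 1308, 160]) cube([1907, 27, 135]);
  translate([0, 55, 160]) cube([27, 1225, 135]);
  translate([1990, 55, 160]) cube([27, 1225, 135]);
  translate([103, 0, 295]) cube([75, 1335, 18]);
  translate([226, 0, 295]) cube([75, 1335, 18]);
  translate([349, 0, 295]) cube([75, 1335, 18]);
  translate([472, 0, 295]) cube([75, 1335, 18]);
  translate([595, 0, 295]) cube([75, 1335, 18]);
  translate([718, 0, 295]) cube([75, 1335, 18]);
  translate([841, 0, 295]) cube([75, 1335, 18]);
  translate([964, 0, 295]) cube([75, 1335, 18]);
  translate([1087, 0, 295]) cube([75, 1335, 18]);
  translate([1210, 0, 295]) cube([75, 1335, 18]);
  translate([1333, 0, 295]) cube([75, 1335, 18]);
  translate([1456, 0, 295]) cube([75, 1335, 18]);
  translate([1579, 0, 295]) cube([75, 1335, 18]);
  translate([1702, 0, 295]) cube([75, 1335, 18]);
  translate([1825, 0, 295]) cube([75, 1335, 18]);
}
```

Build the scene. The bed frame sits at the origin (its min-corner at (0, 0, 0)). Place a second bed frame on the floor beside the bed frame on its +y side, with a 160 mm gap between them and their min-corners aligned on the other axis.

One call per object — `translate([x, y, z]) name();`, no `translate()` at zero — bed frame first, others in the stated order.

bed_frame();
translate([0, 1289, 0]) bed_frame_2();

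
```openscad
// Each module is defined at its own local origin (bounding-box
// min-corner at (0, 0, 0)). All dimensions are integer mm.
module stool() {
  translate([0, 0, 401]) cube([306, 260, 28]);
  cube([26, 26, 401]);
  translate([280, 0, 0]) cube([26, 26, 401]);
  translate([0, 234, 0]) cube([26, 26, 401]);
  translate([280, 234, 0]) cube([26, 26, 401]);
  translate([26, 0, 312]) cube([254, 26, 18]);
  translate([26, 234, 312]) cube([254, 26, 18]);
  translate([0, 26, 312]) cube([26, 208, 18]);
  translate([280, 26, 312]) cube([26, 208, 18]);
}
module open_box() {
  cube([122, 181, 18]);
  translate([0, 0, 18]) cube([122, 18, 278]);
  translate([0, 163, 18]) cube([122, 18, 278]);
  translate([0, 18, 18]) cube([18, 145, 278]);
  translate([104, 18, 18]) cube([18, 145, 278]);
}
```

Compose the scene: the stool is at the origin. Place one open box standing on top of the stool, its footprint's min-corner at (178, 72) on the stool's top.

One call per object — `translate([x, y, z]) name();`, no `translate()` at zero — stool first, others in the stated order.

stool();
translate([178, 72, 429]) open_box();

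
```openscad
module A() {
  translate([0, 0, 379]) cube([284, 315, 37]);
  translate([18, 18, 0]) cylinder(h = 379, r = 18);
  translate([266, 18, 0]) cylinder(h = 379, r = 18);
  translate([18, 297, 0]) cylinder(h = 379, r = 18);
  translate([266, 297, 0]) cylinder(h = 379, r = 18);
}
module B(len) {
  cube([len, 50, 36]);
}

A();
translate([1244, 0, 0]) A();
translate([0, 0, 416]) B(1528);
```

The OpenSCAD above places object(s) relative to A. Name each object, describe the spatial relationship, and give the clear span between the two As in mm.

A is a stool. B is a beam. A beam spans the tops of two stools. The clear span between the two stools is 960 mm.

Second stool starts at x = 1244; first ends at x = 284; clear span = 1244 − 284 = 960 mm.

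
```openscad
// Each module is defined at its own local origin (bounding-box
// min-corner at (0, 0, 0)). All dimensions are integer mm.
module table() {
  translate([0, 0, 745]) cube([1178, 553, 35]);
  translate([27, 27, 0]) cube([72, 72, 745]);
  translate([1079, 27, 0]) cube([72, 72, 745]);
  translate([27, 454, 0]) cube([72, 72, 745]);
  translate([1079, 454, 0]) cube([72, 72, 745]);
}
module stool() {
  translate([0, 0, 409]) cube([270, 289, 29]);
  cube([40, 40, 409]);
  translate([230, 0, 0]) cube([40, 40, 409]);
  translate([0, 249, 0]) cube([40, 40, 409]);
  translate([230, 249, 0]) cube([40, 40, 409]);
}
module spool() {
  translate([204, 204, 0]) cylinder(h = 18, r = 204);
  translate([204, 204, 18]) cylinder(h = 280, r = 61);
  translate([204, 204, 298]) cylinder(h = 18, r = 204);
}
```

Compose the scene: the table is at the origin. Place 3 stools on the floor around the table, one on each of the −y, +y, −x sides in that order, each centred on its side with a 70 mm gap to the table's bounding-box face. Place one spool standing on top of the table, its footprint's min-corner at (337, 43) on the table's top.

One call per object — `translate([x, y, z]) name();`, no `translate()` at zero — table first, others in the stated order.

table();
translate([454, -359, 0]) stool();
translate([454, 623, 0]) stool();
translate([-340, 132, 0]) stool();
translate([337, 43, 780]) spool();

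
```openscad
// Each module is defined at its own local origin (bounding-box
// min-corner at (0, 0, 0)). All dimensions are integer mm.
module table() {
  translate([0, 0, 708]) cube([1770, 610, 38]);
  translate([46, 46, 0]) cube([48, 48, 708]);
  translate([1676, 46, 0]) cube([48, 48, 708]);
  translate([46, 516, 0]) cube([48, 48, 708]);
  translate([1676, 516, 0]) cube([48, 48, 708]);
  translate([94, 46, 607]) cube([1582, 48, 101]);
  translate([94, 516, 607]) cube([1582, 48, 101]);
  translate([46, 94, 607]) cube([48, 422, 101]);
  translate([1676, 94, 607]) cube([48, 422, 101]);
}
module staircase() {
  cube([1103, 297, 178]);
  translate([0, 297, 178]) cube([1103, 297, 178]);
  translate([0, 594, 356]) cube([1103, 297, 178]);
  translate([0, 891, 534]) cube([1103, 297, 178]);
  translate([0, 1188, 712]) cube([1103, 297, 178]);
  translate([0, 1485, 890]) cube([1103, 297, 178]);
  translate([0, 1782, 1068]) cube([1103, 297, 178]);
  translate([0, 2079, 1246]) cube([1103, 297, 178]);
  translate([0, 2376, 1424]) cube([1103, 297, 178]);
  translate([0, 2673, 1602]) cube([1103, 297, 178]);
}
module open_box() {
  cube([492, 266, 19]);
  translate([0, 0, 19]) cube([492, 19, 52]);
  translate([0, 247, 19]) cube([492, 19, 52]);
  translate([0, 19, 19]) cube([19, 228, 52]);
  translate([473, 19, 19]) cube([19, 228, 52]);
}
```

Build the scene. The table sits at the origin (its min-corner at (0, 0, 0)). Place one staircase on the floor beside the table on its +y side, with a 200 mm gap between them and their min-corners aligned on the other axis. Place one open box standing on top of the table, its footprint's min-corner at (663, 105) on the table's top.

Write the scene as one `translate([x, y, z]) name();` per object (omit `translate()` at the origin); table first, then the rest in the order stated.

table();
translate([0, 810, 0]) staircase();
translate([663, 105, 746]) open_box();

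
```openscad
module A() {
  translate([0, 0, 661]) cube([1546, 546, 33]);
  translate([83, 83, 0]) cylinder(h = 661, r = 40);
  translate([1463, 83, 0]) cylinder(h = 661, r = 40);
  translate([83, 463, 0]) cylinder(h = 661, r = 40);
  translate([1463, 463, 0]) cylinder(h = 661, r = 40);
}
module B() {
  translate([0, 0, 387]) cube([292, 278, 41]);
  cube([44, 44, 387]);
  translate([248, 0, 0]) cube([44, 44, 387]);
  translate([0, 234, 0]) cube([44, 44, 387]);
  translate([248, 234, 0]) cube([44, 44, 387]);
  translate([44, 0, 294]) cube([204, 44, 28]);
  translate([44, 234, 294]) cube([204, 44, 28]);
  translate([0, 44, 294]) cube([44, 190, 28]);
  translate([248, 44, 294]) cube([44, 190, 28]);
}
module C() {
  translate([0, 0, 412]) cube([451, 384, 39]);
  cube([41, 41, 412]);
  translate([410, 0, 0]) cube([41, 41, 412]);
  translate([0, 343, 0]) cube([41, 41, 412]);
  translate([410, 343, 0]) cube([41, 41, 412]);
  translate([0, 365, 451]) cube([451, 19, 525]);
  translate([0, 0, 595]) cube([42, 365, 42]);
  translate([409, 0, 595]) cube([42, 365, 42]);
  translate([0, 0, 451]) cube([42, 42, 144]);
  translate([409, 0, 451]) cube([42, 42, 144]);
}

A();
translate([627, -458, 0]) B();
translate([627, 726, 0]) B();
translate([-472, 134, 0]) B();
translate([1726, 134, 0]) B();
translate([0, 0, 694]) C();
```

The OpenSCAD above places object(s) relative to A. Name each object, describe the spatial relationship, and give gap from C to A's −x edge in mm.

A is a table. B is a stool. C is a chair. Four stools sit around the table at the −y, +y, −x, +x sides. The chair is on top of the table. The gap from the chair to the table's −x edge is 0 mm.

The chair's min-x is at 0; the table's min-x is 0; gap = 0 mm.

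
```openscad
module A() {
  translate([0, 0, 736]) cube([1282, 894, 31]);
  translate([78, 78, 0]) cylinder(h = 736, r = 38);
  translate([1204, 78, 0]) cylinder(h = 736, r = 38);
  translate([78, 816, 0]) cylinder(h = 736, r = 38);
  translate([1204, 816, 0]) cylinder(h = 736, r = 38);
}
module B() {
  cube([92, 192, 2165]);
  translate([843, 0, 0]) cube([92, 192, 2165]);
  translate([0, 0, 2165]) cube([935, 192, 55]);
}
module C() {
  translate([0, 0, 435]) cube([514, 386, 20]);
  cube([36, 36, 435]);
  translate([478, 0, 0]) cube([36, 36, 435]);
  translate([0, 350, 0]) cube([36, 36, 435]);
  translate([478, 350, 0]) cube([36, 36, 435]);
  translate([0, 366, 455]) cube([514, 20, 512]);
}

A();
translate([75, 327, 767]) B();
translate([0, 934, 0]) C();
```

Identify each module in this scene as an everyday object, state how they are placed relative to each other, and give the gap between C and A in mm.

A is a table. B is a door frame. C is a chair. The door frame is on top of the table. The chair is on the floor beside the table on its +y side. The gap between the chair and the table is 40 mm.

The chair's nearest face is 40 mm from the table's +y face.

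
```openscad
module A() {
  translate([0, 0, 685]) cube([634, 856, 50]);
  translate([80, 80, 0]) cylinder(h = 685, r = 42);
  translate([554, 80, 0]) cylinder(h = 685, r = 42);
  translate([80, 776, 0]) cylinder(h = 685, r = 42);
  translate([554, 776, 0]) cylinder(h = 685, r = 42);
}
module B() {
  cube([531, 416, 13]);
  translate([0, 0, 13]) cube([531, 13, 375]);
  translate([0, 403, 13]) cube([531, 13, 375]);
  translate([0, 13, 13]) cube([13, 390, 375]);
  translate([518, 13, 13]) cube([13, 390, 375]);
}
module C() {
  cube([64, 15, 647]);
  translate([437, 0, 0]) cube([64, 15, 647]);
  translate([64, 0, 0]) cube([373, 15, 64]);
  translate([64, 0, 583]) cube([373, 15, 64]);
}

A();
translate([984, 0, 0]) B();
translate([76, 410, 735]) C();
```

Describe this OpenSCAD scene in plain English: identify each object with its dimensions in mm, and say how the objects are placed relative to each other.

A is a table: top 634 mm (x) × 856 mm (y), 50 mm thick, upper face at z = 735 mm, on four round legs of 84 mm diameter, each leg's bounding box inset 38 mm from the nearest pair of top edges, running from z = 0 to the bottom of the top.

B is an open-topped rectangular box: outside dimensions 531×416×388 mm, with a uniform wall and base thickness of 13 mm. The base is a full 531×416 slab on the floor; four walls sit on top of the base. The front and back walls (the −y and +y sides) span the full width; the two side walls fit between them.

C is a picture frame with a 373×519 mm rectangular opening (x by z) and a uniform 64 mm border on every side. Frame depth is 15 mm along y. It is built from two vertical stiles running the full outside height and two horizontal rails spanning the gap between the stiles.

The open box is on the floor beside the table on its +x side. The picture frame is on top of the table.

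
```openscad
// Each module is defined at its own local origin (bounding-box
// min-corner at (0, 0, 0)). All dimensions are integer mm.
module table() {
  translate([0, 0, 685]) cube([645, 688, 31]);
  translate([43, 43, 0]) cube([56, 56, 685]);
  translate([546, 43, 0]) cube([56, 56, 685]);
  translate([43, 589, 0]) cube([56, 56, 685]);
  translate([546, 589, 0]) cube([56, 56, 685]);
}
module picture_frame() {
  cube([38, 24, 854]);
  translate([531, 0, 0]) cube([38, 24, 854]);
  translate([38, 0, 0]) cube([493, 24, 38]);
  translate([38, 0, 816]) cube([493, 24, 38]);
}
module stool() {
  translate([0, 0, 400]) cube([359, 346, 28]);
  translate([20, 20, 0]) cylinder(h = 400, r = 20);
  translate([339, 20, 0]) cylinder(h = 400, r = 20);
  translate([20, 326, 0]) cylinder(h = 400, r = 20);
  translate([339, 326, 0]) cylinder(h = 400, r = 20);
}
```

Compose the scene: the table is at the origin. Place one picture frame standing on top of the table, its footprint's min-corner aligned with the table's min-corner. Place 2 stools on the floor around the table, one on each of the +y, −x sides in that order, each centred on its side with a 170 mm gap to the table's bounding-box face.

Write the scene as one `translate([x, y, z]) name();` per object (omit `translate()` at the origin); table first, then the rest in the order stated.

table();
translate([0, 0, 716]) picture_frame();
translate([143, 858, 0]) stool();
translate([-529, 171, 0]) stool();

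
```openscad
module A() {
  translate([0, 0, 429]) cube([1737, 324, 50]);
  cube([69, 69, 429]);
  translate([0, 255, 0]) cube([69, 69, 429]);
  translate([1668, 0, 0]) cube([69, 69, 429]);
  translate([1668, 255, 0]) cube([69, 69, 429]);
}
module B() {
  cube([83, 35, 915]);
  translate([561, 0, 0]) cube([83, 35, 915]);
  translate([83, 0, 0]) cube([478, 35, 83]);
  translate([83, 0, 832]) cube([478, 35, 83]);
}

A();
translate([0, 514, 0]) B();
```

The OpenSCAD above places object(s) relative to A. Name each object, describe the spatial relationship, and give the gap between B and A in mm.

A is a bench. B is a picture frame. The picture frame is on the floor beside the bench on its +y side. The gap between the picture frame and the bench is 190 mm.

The picture frame's nearest face is 190 mm from the bench's +y face.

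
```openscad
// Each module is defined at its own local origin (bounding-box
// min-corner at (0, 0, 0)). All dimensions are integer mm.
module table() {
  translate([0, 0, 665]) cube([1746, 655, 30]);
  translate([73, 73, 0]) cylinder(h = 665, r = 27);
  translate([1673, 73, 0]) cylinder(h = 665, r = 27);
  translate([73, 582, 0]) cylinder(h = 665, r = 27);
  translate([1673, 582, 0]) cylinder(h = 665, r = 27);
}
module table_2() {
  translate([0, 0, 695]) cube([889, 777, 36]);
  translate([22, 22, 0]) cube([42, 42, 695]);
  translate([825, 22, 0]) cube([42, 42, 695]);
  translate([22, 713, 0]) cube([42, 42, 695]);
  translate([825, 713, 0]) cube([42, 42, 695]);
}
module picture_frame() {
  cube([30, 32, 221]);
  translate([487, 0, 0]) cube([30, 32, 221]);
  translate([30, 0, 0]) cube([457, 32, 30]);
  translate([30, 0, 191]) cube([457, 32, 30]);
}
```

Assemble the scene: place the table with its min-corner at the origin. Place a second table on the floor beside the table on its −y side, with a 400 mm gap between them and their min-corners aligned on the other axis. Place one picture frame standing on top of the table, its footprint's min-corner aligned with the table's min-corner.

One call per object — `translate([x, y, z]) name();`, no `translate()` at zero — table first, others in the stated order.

table();
translate([0, -1177, 0]) table_2();
translate([0, 0, 695]) picture_frame();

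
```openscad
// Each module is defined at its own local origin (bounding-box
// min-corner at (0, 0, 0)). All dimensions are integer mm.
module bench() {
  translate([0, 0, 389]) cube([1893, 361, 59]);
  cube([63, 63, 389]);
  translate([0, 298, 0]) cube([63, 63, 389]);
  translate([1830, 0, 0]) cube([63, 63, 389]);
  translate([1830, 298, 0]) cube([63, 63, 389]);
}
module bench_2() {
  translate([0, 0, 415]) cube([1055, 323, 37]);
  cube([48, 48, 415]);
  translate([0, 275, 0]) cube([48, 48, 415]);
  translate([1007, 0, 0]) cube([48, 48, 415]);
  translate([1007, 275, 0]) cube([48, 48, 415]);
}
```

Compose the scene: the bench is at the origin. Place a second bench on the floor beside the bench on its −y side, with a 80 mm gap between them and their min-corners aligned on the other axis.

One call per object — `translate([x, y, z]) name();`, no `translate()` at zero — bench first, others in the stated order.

bench();
translate([0, -403, 0]) bench_2();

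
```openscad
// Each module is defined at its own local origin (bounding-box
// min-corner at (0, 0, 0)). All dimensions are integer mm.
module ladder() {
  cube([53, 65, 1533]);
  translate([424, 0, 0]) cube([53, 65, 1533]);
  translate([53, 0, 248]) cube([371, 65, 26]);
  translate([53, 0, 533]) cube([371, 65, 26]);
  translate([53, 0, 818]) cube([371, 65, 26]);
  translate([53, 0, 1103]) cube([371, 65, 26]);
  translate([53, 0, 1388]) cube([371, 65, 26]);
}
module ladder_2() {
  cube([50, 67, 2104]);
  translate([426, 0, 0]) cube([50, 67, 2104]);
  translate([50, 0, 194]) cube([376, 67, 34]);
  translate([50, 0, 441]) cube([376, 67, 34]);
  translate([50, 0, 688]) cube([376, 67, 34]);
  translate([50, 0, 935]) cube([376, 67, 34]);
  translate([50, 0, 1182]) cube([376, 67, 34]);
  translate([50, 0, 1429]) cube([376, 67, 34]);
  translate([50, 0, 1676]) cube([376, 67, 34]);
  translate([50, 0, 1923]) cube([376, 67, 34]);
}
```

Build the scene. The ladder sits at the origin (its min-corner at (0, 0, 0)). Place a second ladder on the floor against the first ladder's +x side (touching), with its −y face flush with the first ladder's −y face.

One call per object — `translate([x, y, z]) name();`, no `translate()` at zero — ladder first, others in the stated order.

ladder();
translate([477, 0, 0]) ladder_2();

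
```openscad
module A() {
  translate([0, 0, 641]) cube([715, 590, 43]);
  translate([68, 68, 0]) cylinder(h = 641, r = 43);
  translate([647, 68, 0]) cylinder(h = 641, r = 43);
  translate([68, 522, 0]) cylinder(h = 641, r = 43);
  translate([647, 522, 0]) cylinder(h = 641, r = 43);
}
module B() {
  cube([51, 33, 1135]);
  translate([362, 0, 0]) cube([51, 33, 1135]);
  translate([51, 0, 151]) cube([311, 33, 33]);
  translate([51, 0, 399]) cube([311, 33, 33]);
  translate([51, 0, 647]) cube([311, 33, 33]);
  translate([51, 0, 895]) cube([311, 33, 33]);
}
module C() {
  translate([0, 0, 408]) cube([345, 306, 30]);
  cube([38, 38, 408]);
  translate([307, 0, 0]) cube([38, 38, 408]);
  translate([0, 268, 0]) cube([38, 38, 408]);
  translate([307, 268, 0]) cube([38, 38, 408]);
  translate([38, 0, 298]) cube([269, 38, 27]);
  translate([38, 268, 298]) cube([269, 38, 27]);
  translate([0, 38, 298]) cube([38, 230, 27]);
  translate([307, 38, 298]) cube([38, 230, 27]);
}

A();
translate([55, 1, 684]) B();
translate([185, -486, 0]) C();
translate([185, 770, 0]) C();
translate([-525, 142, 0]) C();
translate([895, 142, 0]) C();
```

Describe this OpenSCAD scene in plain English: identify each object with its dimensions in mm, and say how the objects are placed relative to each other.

A is a table: top 715 mm (x) × 590 mm (y), 43 mm thick, upper face at z = 684 mm, on four round legs of 86 mm diameter, each leg's bounding box inset 25 mm from the nearest pair of top edges, running from z = 0 to the bottom of the top.

B is a straight ladder. Two 51×33 mm vertical rails, 1135 mm tall, stand 413 mm apart (outside-to-outside) with their front faces coplanar on the −y side. 4 rungs, each 33 mm deep and 33 mm tall, span between the inner faces of the rails, front faces flush with the rails. The lowest rung's underside is at z = 151 mm and rungs are spaced 248 mm apart (underside to underside).

C is a simple wooden stool: a rectangular seat 345 mm (x) by 306 mm (y), 30 mm thick, top face at z = 438 mm, on four square legs, each 38×38 mm in cross-section. The legs rest on z = 0, each flush with a corner of the seat. Four stretchers, 38 mm wide and 27 mm tall, connect adjacent legs with their undersides at z = 298 mm, each running between the inner faces of the legs it joins and aligned with the legs' outer faces on the other axis.

The ladder is on top of the table. Four stools sit around the table at the −y, +y, −x, +x sides.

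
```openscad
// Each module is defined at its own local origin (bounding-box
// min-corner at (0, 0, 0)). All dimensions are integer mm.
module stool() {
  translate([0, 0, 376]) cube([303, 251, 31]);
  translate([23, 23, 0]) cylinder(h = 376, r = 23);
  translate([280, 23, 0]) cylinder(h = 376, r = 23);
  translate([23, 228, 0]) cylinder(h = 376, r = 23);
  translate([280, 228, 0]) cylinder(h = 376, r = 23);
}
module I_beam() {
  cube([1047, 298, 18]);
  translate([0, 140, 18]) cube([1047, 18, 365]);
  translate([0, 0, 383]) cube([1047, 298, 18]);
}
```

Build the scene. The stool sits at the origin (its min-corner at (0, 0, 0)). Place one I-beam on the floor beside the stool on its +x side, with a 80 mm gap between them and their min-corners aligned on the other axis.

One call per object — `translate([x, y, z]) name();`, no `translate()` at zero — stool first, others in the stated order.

stool();
translate([383, 0, 0]) I_beam();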